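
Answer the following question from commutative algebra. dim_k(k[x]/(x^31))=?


Basis: 1,x,...,x^30
dim=31


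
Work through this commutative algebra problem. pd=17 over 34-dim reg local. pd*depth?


pd+depth=34
depth=34-17=17
pd*depth=17*17=289


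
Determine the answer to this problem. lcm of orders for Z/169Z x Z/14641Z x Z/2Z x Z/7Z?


Exponent = lcm of the cyclic orders; pairwise coprime => product.
13^2*11^4*2^1*7^1=169*14641*2*7=34640606


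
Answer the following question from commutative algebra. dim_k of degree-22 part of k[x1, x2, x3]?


C(d+n-1,n-1)=C(24,2)=276


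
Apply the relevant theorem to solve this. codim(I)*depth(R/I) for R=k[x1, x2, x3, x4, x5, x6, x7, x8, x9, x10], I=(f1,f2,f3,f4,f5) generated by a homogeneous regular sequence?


codim=5, depth=dim(R/I)=10-5=5
Product=5*5=25


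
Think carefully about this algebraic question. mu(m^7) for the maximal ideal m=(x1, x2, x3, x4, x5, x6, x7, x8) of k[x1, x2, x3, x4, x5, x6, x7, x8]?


Graded Nakayama: mu(m^d) = dim_k (m^d/m^(d+1)) = #degree-7 monomials in 8 vars
C(n+d-1,d)=C(14,7)=3432


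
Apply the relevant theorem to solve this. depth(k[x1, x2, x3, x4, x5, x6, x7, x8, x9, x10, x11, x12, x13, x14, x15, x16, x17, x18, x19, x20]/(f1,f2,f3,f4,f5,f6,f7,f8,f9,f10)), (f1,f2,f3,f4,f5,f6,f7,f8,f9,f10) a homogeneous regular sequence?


depth(R)=20
depth(R/I)=20-10=10


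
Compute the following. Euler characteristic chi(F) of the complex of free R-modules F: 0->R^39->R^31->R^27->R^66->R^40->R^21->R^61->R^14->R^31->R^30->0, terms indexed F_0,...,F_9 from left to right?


chi = sum (-1)^i * rank:
(-1)^0*39=39
(-1)^1*31=-31
(-1)^2*27=27
(-1)^3*66=-66
(-1)^4*40=40
(-1)^5*21=-21
(-1)^6*61=61
(-1)^7*14=-14
(-1)^8*31=31
(-1)^9*30=-30
chi=36


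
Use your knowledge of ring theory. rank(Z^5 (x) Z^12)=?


rank(M(x)N) = rank(M)*rank(N)
5*12 = 60


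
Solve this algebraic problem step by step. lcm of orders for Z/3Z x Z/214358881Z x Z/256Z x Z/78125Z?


Exponent = lcm of the cyclic orders; pairwise coprime => product.
3^1*11^8*2^8*5^7=3*214358881*256*78125=12861532860000000


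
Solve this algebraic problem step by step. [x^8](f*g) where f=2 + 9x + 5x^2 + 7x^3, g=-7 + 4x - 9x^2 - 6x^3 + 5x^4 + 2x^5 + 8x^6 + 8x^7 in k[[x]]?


[x^8] = sum a_i*b_j, i+j=8
  9*8=72
  5*8=40
  7*2=14
Sum=126


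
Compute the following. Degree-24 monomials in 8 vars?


C(d+n-1,n-1)=C(31,7)=2629575


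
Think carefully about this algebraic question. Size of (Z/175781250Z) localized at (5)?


5-primary part: 175781250=5^10*18
Size=5^10=9765625


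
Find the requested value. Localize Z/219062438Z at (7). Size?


7-primary part: 219062438=7^8*38
Size=7^8=5764801


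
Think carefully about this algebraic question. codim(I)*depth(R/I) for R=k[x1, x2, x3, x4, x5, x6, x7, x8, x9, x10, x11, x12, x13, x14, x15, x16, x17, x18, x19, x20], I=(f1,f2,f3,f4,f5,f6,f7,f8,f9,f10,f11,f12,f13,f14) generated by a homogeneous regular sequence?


codim=14, depth=dim(R/I)=20-14=6
Product=14*6=84


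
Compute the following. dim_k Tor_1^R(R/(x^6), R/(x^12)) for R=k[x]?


Tor_1(R/I,R/J)=(I cap J)/IJ=(x^12)/(x^18)
dim=18-12=min(6,12)=6


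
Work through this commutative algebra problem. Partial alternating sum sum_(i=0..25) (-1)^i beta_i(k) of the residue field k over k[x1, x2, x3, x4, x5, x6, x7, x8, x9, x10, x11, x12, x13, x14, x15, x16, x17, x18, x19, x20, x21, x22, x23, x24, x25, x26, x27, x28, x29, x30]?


Koszul resolution: beta_i(k)=C(n,i), n=30
sum_(i=0..p) (-1)^i C(n,i) = (-1)^p C(n-1,p)
(-1)^25*C(29,25) = (-1)^25*23751 = -23751


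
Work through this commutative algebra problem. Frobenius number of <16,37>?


gcd(16,37)=1 => F=ab-a-b=16*37-16-37=592-53=539


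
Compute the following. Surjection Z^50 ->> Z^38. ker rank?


rank(ker) = 50-38 = 12


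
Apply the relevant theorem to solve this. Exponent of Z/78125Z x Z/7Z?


Exponent = lcm of the cyclic orders; pairwise coprime => product.
5^7*7^1=78125*7=546875


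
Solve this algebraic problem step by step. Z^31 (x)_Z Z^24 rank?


rank(M(x)N) = rank(M)*rank(N)
31*24 = 744


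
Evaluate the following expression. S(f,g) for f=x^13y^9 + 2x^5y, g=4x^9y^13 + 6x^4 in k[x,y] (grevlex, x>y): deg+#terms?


LT(f)=x^13y^9, LT(g)=4x^9y^13
lcm(LM)=x^13y^13
S(f,g) (scaled by 4 to clear denominators) = 4y^4*f - x^4*g = 8x^5y^5 - 6x^8
2 terms, deg 10.
10+2=12


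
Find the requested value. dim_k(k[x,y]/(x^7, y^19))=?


Basis: x^i*y^j, i<7, j<19
7*19=133


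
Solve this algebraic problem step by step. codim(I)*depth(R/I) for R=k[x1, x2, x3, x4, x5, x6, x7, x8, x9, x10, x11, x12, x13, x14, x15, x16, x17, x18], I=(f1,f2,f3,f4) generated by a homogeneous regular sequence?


codim=4, depth=dim(R/I)=18-4=14
Product=4*14=56


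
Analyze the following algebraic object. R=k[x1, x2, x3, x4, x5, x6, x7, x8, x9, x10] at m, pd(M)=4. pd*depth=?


pd+depth=10
depth=10-4=6
pd*depth=4*6=24


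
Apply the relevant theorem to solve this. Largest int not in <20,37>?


gcd(20,37)=1 => F=ab-a-b=20*37-20-37=740-57=683


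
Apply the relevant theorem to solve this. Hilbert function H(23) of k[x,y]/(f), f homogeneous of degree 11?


H(t)=d for t>=d-1.
d=11, t=23
H(23)=11


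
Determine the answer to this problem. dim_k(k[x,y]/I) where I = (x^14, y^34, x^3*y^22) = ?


k[x,y]/I, I = (x^14, y^34, x^3*y^22)
Rect: 14x34=476. Corner: (14-3)x(34-22)=132.
dim = 476-132 = 344


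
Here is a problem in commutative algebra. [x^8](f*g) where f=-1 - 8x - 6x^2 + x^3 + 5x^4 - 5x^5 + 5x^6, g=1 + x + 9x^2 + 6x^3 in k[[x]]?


[x^8] = sum a_i*b_j, i+j=8
  -5*6=-30
  5*9=45
Sum=15


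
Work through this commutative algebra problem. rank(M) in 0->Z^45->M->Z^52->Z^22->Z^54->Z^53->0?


Alt sum=0:
(-1)^0*45 + (-1)^1*? + (-1)^2*52 + (-1)^3*22 + (-1)^4*54 + (-1)^5*53=0
rank(M)=76


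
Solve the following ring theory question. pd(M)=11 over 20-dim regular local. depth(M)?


pd+depth=depth(R)=20
depth=20-11=9


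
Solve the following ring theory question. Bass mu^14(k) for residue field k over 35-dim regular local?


C(n,i)=C(35,14)=2319959400


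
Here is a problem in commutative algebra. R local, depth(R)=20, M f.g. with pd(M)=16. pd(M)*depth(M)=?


pd+depth=20
depth=20-16=4
pd*depth=16*4=64


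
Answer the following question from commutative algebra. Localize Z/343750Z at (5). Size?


5-primary part: 343750=5^6*22
Size=5^6=15625


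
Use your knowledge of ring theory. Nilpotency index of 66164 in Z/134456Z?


66164^k mod 134456:
k=1: 66164
k=2: 56448
k=3: 41160
k=4: 38416
k=5: 0
First zero at k = 5


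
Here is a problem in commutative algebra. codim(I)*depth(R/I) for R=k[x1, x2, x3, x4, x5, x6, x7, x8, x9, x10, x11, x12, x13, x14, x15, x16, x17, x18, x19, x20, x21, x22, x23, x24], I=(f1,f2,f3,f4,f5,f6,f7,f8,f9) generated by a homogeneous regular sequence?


codim=9, depth=dim(R/I)=24-9=15
Product=9*15=135


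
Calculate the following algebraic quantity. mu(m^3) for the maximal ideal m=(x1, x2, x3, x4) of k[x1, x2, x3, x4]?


Graded Nakayama: mu(m^d) = dim_k (m^d/m^(d+1)) = #degree-3 monomials in 4 vars
C(n+d-1,d)=C(6,3)=20


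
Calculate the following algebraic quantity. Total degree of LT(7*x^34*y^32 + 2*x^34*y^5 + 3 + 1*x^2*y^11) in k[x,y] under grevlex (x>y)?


LT: 7*x^34*y^32
deg_x=34, deg_y=32
Total=34+32=66


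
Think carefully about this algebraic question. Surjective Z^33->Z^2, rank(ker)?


rank(ker) = 33-2 = 31


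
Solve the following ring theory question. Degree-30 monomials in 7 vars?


C(d+n-1,n-1)=C(36,6)=1947792


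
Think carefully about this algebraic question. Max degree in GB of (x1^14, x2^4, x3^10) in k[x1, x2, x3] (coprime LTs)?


Pure powers, coprime LTs => already GB.
Degrees: 14, 4, 10
Max=14


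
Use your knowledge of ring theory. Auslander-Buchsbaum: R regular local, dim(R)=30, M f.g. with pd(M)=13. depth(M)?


pd+depth=depth(R)=30
depth=30-13=17


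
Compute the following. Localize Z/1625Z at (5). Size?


5-primary part: 1625=5^3*13
Size=5^3=125


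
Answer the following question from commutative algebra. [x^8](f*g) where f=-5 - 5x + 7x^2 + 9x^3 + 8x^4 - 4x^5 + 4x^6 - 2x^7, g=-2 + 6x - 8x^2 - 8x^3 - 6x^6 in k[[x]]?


[x^8] = sum a_i*b_j, i+j=8
  7*-6=-42
  -4*-8=32
  4*-8=-32
  -2*6=-12
Sum=-54


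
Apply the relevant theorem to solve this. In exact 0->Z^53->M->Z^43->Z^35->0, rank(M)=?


Alt sum=0:
(-1)^0*53 + (-1)^1*? + (-1)^2*43 + (-1)^3*35=0
rank(M)=61


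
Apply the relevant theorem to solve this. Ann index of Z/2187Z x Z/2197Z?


Exponent = lcm of the cyclic orders; pairwise coprime => product.
3^7*13^3=2187*2197=4804839


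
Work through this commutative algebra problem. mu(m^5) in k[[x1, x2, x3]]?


C(n+d-1,d)=C(7,5)=21


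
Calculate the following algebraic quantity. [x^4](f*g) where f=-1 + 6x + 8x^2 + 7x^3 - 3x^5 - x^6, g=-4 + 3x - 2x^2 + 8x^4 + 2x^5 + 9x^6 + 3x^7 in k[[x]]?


[x^4] = sum a_i*b_j, i+j=4
  -1*8=-8
  8*-2=-16
  7*3=21
Sum=-3


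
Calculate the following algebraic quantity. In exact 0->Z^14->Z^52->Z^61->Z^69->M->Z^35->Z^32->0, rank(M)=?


Alt sum=0:
(-1)^0*14 + (-1)^1*52 + (-1)^2*61 + (-1)^3*69 + (-1)^4*? + (-1)^5*35 + (-1)^6*32=0
rank(M)=49


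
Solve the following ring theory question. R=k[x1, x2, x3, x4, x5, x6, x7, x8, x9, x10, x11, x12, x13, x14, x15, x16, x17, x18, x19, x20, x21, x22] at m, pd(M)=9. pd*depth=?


pd+depth=22
depth=22-9=13
pd*depth=9*13=117


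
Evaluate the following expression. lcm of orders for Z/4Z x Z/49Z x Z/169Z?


Exponent = lcm of the cyclic orders; pairwise coprime => product.
2^2*7^2*13^2=4*49*169=33124


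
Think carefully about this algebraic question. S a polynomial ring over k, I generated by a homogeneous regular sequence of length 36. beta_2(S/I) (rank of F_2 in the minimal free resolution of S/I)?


Regular sequence => Koszul complex is the minimal free resolution.
Syz_1 minimally generated by Koszul relations f_i*e_j - f_j*e_i (i<j): mu(Syz_1) = beta_2 = C(m,2) = m(m-1)/2
m=36
36*35/2 = 630


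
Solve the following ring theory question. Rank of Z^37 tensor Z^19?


rank(M(x)N) = rank(M)*rank(N)
37*19 = 703


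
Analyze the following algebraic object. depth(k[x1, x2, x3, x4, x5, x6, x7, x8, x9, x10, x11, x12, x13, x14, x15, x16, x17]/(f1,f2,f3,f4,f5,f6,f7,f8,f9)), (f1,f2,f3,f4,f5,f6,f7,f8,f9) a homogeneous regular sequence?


depth(R)=17
depth(R/I)=17-9=8


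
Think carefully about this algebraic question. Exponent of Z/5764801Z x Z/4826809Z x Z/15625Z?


Exponent = lcm of the cyclic orders; pairwise coprime => product.
7^8*13^6*5^6=5764801*4826809*15625=434774896093890625


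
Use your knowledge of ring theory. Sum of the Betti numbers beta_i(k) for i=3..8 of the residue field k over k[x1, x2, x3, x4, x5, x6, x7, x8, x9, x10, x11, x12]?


Koszul resolution: beta_i(k)=C(n,i), n=12
C(12,3)=220, C(12,4)=495, C(12,5)=792, C(12,6)=924, C(12,7)=792, C(12,8)=495
Sum=3718


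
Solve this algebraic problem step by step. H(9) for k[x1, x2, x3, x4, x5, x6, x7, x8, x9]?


C(d+n-1,n-1)=C(17,8)=24310


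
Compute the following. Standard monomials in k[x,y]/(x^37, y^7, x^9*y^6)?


k[x,y]/I, I = (x^37, y^7, x^9*y^6)
Rect: 37x7=259. Corner: (37-9)x(7-6)=28.
dim = 259-28 = 231


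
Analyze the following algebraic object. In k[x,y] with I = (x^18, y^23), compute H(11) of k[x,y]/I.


k[x,y], I = (x^18, y^23), d = 11
Need i < 18 and d-i < 23.
Range: 0 <= i <= 11.
H(11) = 12


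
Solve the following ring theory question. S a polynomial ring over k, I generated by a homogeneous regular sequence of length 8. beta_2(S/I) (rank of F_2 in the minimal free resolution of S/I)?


Regular sequence => Koszul complex is the minimal free resolution.
Syz_1 minimally generated by Koszul relations f_i*e_j - f_j*e_i (i<j): mu(Syz_1) = beta_2 = C(m,2) = m(m-1)/2
m=8
8*7/2 = 28


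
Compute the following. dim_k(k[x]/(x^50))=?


Basis: 1,x,...,x^49
dim=50


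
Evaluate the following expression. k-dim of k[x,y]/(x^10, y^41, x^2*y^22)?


k[x,y]/I, I = (x^10, y^41, x^2*y^22)
Rect: 10x41=410. Corner: (10-2)x(41-22)=152.
dim = 410-152 = 258


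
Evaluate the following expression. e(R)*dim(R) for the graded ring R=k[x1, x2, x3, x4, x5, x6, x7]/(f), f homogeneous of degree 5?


e(R)=deg(f)=5, dim(R)=7-1=6
e*dim=5*6=30


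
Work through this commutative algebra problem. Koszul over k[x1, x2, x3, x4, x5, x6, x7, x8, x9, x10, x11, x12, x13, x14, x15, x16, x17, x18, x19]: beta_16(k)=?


C(n,i)=C(19,16)=969


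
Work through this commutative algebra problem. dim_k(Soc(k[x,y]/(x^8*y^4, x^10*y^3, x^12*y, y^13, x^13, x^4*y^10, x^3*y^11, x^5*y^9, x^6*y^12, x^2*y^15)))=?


Socle = ann(m) = span of standard monomials u with x*u, y*u in I (staircase corners).
Redundant generators: x^2*y^15, x^6*y^12
Minimal generators: x^13, x^12*y, x^10*y^3, x^8*y^4, x^5*y^9, x^4*y^10, x^3*y^11, y^13
Corners: x^2y^12, x^3y^10, x^4y^9, x^7y^8, x^9y^3, x^11y^2, x^12
Socle dim=7


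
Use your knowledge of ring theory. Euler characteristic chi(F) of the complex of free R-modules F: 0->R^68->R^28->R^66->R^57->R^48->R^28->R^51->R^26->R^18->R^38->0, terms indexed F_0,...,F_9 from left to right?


chi = sum (-1)^i * rank:
(-1)^0*68=68
(-1)^1*28=-28
(-1)^2*66=66
(-1)^3*57=-57
(-1)^4*48=48
(-1)^5*28=-28
(-1)^6*51=51
(-1)^7*26=-26
(-1)^8*18=18
(-1)^9*38=-38
chi=74


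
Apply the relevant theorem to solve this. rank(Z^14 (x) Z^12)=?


rank(M(x)N) = rank(M)*rank(N)
14*12 = 168


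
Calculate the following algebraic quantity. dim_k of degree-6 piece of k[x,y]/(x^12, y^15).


k[x,y], I = (x^12, y^15), d = 6
Need i < 12 and d-i < 15.
Range: 0 <= i <= 6.
H(6) = 7


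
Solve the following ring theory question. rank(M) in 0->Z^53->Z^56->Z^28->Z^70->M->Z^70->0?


Alt sum=0:
(-1)^0*53 + (-1)^1*56 + (-1)^2*28 + (-1)^3*70 + (-1)^4*? + (-1)^5*70=0
rank(M)=115


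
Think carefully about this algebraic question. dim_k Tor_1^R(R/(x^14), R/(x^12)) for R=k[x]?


Tor_1(R/I,R/J)=(I cap J)/IJ=(x^14)/(x^26)
dim=26-14=min(14,12)=12


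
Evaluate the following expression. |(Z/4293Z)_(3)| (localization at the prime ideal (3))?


3-primary part: 4293=3^4*53
Size=3^4=81


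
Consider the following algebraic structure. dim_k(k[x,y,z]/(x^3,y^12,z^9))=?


Basis: x^iy^jz^k, i<3,j<12,k<9
3*12*9=324


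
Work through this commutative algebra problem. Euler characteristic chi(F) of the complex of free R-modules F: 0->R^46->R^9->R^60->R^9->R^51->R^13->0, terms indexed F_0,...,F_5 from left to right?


chi = sum (-1)^i * rank:
(-1)^0*46=46
(-1)^1*9=-9
(-1)^2*60=60
(-1)^3*9=-9
(-1)^4*51=51
(-1)^5*13=-13
chi=126


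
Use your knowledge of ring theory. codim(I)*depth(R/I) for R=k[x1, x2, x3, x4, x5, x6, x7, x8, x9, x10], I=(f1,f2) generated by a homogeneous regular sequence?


codim=2, depth=dim(R/I)=10-2=8
Product=2*8=16


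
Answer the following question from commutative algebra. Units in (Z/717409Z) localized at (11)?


Local ring = Z/14641Z.
phi(14641) = 11^3*(11-1) = 13310


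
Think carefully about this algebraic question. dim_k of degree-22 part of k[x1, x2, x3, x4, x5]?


C(d+n-1,n-1)=C(26,4)=14950


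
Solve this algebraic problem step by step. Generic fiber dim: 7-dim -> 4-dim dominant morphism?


dim(fiber)=dim(X)-dim(Y)=7-4=3


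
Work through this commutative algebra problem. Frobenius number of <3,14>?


gcd(3,14)=1 => F=ab-a-b=3*14-3-14=42-17=25


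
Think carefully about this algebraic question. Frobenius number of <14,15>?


gcd(14,15)=1 => F=ab-a-b=14*15-14-15=210-29=181


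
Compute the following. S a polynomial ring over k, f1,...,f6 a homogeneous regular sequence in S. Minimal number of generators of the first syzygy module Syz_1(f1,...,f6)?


Regular sequence => Koszul complex is the minimal free resolution.
Syz_1 minimally generated by Koszul relations f_i*e_j - f_j*e_i (i<j): mu(Syz_1) = beta_2 = C(m,2) = m(m-1)/2
m=6
6*5/2 = 15


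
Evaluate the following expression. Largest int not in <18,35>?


gcd(18,35)=1 => F=ab-a-b=18*35-18-35=630-53=577


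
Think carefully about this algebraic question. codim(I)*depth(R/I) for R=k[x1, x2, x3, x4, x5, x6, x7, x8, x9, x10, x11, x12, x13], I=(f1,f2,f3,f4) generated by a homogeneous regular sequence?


codim=4, depth=dim(R/I)=13-4=9
Product=4*9=36


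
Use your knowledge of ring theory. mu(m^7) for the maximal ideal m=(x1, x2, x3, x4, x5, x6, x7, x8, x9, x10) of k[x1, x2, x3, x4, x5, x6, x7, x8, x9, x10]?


Graded Nakayama: mu(m^d) = dim_k (m^d/m^(d+1)) = #degree-7 monomials in 10 vars
C(n+d-1,d)=C(16,7)=11440


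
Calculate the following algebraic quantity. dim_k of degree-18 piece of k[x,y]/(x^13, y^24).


k[x,y], I = (x^13, y^24), d = 18
Need i < 13 and d-i < 24.
Range: 0 <= i <= 12.
H(18) = 13


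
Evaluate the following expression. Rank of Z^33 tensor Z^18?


rank(M(x)N) = rank(M)*rank(N)
33*18 = 594


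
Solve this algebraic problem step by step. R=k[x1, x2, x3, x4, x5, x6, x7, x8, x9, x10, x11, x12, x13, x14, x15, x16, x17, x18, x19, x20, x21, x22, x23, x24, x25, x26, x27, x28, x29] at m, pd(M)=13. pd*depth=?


pd+depth=29
depth=29-13=16
pd*depth=13*16=208


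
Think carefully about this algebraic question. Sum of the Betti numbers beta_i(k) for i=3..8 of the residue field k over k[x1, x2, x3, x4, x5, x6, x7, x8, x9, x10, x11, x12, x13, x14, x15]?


Koszul resolution: beta_i(k)=C(n,i), n=15
C(15,3)=455, C(15,4)=1365, C(15,5)=3003, C(15,6)=5005, C(15,7)=6435, C(15,8)=6435
Sum=22698


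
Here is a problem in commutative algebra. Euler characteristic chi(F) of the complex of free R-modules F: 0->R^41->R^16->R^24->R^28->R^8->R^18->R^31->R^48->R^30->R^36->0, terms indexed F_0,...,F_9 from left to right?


chi = sum (-1)^i * rank:
(-1)^0*41=41
(-1)^1*16=-16
(-1)^2*24=24
(-1)^3*28=-28
(-1)^4*8=8
(-1)^5*18=-18
(-1)^6*31=31
(-1)^7*48=-48
(-1)^8*30=30
(-1)^9*36=-36
chi=-12


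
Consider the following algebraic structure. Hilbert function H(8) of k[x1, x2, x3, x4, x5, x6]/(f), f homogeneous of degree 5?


C(13,5)-C(8,5)=1287-56=1231


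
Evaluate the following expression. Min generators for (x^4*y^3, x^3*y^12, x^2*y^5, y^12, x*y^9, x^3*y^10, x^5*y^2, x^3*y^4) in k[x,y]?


Remove redundant (divisible by others).
x^3*y^12 redundant.
x^3*y^10 redundant.
Min: x^5*y^2, x^4*y^3, x^3*y^4, x^2*y^5, x*y^9, y^12
Count=6


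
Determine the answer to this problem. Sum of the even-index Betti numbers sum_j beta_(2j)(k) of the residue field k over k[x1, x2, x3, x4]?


Koszul resolution: beta_i(k)=C(n,i), n=4
sum_even C(4,i) = 2^(n-1) = 2^3 = 8


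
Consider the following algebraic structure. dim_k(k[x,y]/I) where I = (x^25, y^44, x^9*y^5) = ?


k[x,y]/I, I = (x^25, y^44, x^9*y^5)
Rect: 25x44=1100. Corner: (25-9)x(44-5)=624.
dim = 1100-624 = 476


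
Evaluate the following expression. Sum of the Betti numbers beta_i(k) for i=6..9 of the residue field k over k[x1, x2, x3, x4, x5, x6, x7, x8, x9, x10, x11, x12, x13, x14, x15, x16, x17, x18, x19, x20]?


Koszul resolution: beta_i(k)=C(n,i), n=20
C(20,6)=38760, C(20,7)=77520, C(20,8)=125970, C(20,9)=167960
Sum=410210


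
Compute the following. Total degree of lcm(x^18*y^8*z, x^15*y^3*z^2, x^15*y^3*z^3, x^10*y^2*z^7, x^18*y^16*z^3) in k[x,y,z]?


lcm = componentwise max:
x: max(18,15,15,10,18)=18
y: max(8,3,3,2,16)=16
z: max(1,2,3,7,3)=7
Total=18+16+7=41


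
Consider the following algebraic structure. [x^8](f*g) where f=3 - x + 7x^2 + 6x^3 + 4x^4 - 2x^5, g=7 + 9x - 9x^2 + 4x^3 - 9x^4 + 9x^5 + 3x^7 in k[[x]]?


[x^8] = sum a_i*b_j, i+j=8
  -1*3=-3
  6*9=54
  4*-9=-36
  -2*4=-8
Sum=7


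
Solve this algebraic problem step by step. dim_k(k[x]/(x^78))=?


Basis: 1,x,...,x^77
dim=78


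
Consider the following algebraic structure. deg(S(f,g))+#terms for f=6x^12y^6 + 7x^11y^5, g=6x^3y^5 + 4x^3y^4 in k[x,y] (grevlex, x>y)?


LT(f)=6x^12y^6, LT(g)=6x^3y^5
lcm(LM)=x^12y^6
S(f,g) (scaled by 36 to clear denominators) = 6*f - 6x^9y*g = -24x^12y^5 + 42x^11y^5
2 terms, deg 17.
17+2=19


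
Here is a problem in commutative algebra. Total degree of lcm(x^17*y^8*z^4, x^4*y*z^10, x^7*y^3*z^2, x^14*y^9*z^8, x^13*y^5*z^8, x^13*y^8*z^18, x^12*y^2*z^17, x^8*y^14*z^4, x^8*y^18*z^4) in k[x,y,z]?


lcm = componentwise max:
x: max(17,4,7,14,13,13,12,8,8)=17
y: max(8,1,3,9,5,8,2,14,18)=18
z: max(4,10,2,8,8,18,17,4,4)=18
Total=17+18+18=53


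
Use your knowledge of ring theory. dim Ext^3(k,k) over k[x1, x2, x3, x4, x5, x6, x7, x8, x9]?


C(n,i)=C(9,3)=84


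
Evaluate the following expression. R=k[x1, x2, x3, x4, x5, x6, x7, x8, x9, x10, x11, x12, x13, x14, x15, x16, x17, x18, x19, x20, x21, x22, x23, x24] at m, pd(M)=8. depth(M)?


pd+depth=depth(R)=24
depth=24-8=16


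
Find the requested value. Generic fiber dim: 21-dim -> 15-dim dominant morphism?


dim(fiber)=dim(X)-dim(Y)=21-15=6


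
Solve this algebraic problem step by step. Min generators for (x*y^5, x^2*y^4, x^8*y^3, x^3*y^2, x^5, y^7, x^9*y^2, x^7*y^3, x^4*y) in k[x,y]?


Remove redundant (divisible by others).
x^7*y^3 redundant.
x^8*y^3 redundant.
x^9*y^2 redundant.
Min: x^5, x^4*y, x^3*y^2, x^2*y^4, x*y^5, y^7
Count=6


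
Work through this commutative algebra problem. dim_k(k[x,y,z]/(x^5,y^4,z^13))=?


Basis: x^iy^jz^k, i<5,j<4,k<13
5*4*13=260


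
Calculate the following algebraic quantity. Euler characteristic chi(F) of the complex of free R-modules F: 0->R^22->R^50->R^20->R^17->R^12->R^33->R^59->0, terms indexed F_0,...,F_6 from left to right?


chi = sum (-1)^i * rank:
(-1)^0*22=22
(-1)^1*50=-50
(-1)^2*20=20
(-1)^3*17=-17
(-1)^4*12=12
(-1)^5*33=-33
(-1)^6*59=59
chi=13


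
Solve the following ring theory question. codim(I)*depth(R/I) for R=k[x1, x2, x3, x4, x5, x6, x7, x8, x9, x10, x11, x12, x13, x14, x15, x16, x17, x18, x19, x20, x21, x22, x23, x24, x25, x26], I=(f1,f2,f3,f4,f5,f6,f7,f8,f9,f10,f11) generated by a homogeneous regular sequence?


codim=11, depth=dim(R/I)=26-11=15
Product=11*15=165


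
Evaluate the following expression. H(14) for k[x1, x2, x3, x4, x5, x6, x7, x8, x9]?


C(d+n-1,n-1)=C(22,8)=319770


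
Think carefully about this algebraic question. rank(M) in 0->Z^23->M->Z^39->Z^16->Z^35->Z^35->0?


Alt sum=0:
(-1)^0*23 + (-1)^1*? + (-1)^2*39 + (-1)^3*16 + (-1)^4*35 + (-1)^5*35=0
rank(M)=46


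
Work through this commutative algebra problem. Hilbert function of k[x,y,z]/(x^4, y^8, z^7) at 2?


Need i<4, j<8, k<7 with i+j+k=2.
For each i, j ranges over max(0,2-i-6)..min(7,2-i):
  i=0: j in [0,2] -> 3
  i=1: j in [0,1] -> 2
  i=2: j in [0,0] -> 1
H(2) = 3+2+1 = 6


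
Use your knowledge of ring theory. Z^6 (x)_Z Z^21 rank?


rank(M(x)N) = rank(M)*rank(N)
6*21 = 126


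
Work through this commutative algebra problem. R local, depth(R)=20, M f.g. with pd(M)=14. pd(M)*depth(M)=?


pd+depth=20
depth=20-14=6
pd*depth=14*6=84


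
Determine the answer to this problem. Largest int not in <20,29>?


gcd(20,29)=1 => F=ab-a-b=20*29-20-29=580-49=531


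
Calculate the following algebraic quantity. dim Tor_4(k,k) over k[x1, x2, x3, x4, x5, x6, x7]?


Koszul: C(n,i)=C(7,4)=35


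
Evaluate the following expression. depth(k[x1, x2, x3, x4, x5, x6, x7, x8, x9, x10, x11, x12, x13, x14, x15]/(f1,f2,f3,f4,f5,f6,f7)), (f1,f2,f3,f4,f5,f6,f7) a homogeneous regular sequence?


depth(R)=15
depth(R/I)=15-7=8


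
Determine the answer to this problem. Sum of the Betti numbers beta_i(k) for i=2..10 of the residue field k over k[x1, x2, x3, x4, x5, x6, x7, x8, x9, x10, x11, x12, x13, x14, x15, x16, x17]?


Koszul resolution: beta_i(k)=C(n,i), n=17
C(17,2)=136, C(17,3)=680, C(17,4)=2380, C(17,5)=6188, C(17,6)=12376, C(17,7)=19448, C(17,8)=24310, C(17,9)=24310, C(17,10)=19448
Sum=109276


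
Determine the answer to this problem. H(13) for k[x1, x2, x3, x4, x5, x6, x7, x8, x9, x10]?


C(d+n-1,n-1)=C(22,9)=497420


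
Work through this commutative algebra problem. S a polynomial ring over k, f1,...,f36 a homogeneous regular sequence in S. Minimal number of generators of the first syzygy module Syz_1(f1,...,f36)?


Regular sequence => Koszul complex is the minimal free resolution.
Syz_1 minimally generated by Koszul relations f_i*e_j - f_j*e_i (i<j): mu(Syz_1) = beta_2 = C(m,2) = m(m-1)/2
m=36
36*35/2 = 630


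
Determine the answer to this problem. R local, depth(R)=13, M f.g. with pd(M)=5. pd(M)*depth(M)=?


pd+depth=13
depth=13-5=8
pd*depth=5*8=40


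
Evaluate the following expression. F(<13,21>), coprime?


gcd(13,21)=1 => F=ab-a-b=13*21-13-21=273-34=239


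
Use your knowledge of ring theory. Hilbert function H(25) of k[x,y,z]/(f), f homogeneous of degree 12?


C(27,2)-C(15,2)=351-105=246


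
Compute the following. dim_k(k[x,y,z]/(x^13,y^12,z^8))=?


Basis: x^iy^jz^k, i<13,j<12,k<8
13*12*8=1248


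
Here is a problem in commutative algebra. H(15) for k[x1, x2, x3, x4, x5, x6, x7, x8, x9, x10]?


C(d+n-1,n-1)=C(24,9)=1307504


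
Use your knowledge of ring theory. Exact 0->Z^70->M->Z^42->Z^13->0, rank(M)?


Alt sum=0:
(-1)^0*70 + (-1)^1*? + (-1)^2*42 + (-1)^3*13=0
rank(M)=99


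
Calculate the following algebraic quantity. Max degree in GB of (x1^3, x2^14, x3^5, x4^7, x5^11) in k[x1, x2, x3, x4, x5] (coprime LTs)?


Pure powers, coprime LTs => already GB.
Degrees: 3, 14, 5, 7, 11
Max=14


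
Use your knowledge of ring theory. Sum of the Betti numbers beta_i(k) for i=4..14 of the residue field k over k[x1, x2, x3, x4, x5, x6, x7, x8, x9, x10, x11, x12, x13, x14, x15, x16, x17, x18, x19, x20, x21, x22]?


Koszul resolution: beta_i(k)=C(n,i), n=22
C(22,4)=7315, C(22,5)=26334, C(22,6)=74613, C(22,7)=170544, C(22,8)=319770, C(22,9)=497420, C(22,10)=646646, C(22,11)=705432, C(22,12)=646646, C(22,13)=497420, C(22,14)=319770
Sum=3911910


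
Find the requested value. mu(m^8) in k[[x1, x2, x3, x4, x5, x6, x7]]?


C(n+d-1,d)=C(14,8)=3003


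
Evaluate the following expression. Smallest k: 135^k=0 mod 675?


135^k mod 675:
k=1: 135
k=2: 0
First zero at k = 2


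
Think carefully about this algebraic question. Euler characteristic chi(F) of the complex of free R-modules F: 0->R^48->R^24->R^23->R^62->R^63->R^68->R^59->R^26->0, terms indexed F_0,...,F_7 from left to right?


chi = sum (-1)^i * rank:
(-1)^0*48=48
(-1)^1*24=-24
(-1)^2*23=23
(-1)^3*62=-62
(-1)^4*63=63
(-1)^5*68=-68
(-1)^6*59=59
(-1)^7*26=-26
chi=13


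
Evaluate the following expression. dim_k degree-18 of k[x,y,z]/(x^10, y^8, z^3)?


Need i<10, j<8, k<3 with i+j+k=18.
For each i, j ranges over max(0,18-i-2)..min(7,18-i):
  i=0: j in [16,7] -> 0
  i=1: j in [15,7] -> 0
  i=2: j in [14,7] -> 0
  i=3: j in [13,7] -> 0
  i=4: j in [12,7] -> 0
  i=5: j in [11,7] -> 0
  i=6: j in [10,7] -> 0
  i=7: j in [9,7] -> 0
  i=8: j in [8,7] -> 0
  i=9: j in [7,7] -> 1
H(18) = 0+0+0+0+0+0+0+0+0+1 = 1


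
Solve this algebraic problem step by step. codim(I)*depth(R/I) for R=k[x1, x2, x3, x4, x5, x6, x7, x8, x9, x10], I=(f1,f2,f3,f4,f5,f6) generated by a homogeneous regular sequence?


codim=6, depth=dim(R/I)=10-6=4
Product=6*4=24


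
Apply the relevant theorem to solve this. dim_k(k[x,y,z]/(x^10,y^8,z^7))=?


Basis: x^iy^jz^k, i<10,j<8,k<7
10*8*7=560


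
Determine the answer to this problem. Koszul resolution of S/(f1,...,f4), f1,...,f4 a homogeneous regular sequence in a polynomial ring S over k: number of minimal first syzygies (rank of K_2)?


Regular sequence => Koszul complex is the minimal free resolution.
Syz_1 minimally generated by Koszul relations f_i*e_j - f_j*e_i (i<j): mu(Syz_1) = beta_2 = C(m,2) = m(m-1)/2
m=4
4*3/2 = 6


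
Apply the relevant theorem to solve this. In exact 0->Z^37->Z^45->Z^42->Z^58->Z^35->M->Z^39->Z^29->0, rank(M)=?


Alt sum=0:
(-1)^0*37 + (-1)^1*45 + (-1)^2*42 + (-1)^3*58 + (-1)^4*35 + (-1)^5*? + (-1)^6*39 + (-1)^7*29=0
rank(M)=21


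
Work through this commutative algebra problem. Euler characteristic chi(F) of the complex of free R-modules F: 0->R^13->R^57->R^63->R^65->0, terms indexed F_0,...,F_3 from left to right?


chi = sum (-1)^i * rank:
(-1)^0*13=13
(-1)^1*57=-57
(-1)^2*63=63
(-1)^3*65=-65
chi=-46


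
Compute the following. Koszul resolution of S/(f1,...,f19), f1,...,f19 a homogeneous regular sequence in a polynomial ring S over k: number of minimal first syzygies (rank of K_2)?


Regular sequence => Koszul complex is the minimal free resolution.
Syz_1 minimally generated by Koszul relations f_i*e_j - f_j*e_i (i<j): mu(Syz_1) = beta_2 = C(m,2) = m(m-1)/2
m=19
19*18/2 = 171


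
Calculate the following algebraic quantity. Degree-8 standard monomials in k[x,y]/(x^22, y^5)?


k[x,y], I = (x^22, y^5), d = 8
Need i < 22 and d-i < 5.
Range: 4 <= i <= 8.
H(8) = 5


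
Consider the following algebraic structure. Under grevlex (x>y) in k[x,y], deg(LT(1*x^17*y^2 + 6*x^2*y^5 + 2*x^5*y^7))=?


LT: 1*x^17*y^2
deg_x=17, deg_y=2
Total=17+2=19


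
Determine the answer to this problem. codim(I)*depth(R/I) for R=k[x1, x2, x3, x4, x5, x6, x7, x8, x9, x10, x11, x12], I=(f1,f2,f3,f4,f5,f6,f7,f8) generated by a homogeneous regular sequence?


codim=8, depth=dim(R/I)=12-8=4
Product=8*4=32


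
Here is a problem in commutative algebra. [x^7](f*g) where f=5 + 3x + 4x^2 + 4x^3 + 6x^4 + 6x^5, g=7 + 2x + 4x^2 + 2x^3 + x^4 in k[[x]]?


[x^7] = sum a_i*b_j, i+j=7
  4*1=4
  6*2=12
  6*4=24
Sum=40


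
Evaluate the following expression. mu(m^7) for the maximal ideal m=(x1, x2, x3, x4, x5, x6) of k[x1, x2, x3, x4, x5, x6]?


Graded Nakayama: mu(m^d) = dim_k (m^d/m^(d+1)) = #degree-7 monomials in 6 vars
C(n+d-1,d)=C(12,7)=792


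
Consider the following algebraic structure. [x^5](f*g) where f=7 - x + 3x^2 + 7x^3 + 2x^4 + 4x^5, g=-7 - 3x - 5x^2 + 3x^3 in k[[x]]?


[x^5] = sum a_i*b_j, i+j=5
  3*3=9
  7*-5=-35
  2*-3=-6
  4*-7=-28
Sum=-60


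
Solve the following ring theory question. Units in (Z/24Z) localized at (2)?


Local ring = Z/8Z.
phi(8) = 2^2*(2-1) = 4


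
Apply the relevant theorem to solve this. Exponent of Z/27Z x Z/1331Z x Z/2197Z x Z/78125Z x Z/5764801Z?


Exponent = lcm of the cyclic orders; pairwise coprime => product.
3^3*11^3*13^3*5^7*7^8=27*1331*2197*78125*5764801=35558728814124140625


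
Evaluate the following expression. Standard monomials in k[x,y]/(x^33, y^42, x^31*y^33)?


k[x,y]/I, I = (x^33, y^42, x^31*y^33)
Rect: 33x42=1386. Corner: (33-31)x(42-33)=18.
dim = 1386-18 = 1368


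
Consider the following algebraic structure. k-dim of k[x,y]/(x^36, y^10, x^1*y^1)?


k[x,y]/I, I = (x^36, y^10, x^1*y^1)
Rect: 36x10=360. Corner: (36-1)x(10-1)=315.
dim = 360-315 = 45


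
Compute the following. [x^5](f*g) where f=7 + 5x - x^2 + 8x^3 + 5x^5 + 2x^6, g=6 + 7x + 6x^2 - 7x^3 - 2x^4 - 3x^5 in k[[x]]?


[x^5] = sum a_i*b_j, i+j=5
  7*-3=-21
  5*-2=-10
  -1*-7=7
  8*6=48
  5*6=30
Sum=54


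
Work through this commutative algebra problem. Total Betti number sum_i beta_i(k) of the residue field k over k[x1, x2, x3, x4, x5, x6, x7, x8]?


Koszul resolution: beta_i(k)=C(n,i), n=8
sum_i C(8,i) = 2^8 = 256


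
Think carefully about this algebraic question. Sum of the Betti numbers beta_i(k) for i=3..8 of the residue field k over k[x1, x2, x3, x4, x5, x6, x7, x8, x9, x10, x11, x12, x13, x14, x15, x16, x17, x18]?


Koszul resolution: beta_i(k)=C(n,i), n=18
C(18,3)=816, C(18,4)=3060, C(18,5)=8568, C(18,6)=18564, C(18,7)=31824, C(18,8)=43758
Sum=106590


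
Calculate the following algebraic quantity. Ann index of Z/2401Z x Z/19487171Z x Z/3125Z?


Exponent = lcm of the cyclic orders; pairwise coprime => product.
7^4*11^7*5^5=2401*19487171*3125=146214679909375


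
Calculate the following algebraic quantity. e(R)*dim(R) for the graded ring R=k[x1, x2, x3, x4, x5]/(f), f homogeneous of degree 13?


e(R)=deg(f)=13, dim(R)=5-1=4
e*dim=13*4=52


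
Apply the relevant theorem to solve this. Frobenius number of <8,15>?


gcd(8,15)=1 => F=ab-a-b=8*15-8-15=120-23=97


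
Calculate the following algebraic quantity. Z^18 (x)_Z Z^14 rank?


rank(M(x)N) = rank(M)*rank(N)
18*14 = 252


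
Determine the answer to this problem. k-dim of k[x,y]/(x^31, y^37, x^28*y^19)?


k[x,y]/I, I = (x^31, y^37, x^28*y^19)
Rect: 31x37=1147. Corner: (31-28)x(37-19)=54.
dim = 1147-54 = 1093


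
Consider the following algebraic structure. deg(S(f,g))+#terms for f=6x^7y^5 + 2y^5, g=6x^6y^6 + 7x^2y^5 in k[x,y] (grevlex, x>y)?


LT(f)=6x^7y^5, LT(g)=6x^6y^6
lcm(LM)=x^7y^6
S(f,g) (scaled by 36 to clear denominators) = 6y*f - 6x*g = -42x^3y^5 + 12y^6
2 terms, deg 8.
8+2=10


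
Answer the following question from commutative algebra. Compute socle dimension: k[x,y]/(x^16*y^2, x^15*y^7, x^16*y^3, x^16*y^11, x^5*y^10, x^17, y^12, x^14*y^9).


Socle = ann(m) = span of standard monomials u with x*u, y*u in I (staircase corners).
Redundant generators: x^16*y^11, x^16*y^3
Minimal generators: x^17, x^16*y^2, x^15*y^7, x^14*y^9, x^5*y^10, y^12
Corners: x^4y^11, x^13y^9, x^14y^8, x^15y^6, x^16y
Socle dim=5


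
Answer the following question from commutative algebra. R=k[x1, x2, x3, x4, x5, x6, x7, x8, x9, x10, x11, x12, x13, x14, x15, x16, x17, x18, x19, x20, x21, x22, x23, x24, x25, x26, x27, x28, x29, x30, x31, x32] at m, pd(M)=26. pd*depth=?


pd+depth=32
depth=32-26=6
pd*depth=26*6=156


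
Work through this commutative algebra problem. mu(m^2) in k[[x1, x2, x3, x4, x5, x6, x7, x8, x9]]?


C(n+d-1,d)=C(10,2)=45


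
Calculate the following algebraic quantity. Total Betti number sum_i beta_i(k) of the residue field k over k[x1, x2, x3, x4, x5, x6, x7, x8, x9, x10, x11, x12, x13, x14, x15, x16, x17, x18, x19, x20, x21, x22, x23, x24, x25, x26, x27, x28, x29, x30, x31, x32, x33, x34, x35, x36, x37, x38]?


Koszul resolution: beta_i(k)=C(n,i), n=38
sum_i C(38,i) = 2^38 = 274877906944


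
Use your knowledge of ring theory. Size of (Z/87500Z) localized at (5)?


5-primary part: 87500=5^5*28
Size=5^5=3125


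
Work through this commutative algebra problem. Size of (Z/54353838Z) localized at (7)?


7-primary part: 54353838=7^7*66
Size=7^7=823543


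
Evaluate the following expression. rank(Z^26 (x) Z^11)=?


rank(M(x)N) = rank(M)*rank(N)
26*11 = 286


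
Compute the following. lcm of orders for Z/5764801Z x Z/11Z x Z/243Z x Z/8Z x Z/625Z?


Exponent = lcm of the cyclic orders; pairwise coprime => product.
7^8*11^1*3^5*2^3*5^4=5764801*11*243*8*625=77046565365000


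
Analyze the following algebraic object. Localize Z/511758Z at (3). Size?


3-primary part: 511758=3^9*26
Size=3^9=19683


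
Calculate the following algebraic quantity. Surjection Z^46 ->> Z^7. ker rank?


rank(ker) = 46-7 = 39


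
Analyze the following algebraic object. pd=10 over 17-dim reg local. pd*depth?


pd+depth=17
depth=17-10=7
pd*depth=10*7=70


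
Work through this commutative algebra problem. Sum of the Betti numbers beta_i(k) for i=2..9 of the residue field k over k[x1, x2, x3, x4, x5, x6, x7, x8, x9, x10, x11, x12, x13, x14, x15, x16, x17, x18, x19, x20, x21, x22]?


Koszul resolution: beta_i(k)=C(n,i), n=22
C(22,2)=231, C(22,3)=1540, C(22,4)=7315, C(22,5)=26334, C(22,6)=74613, C(22,7)=170544, C(22,8)=319770, C(22,9)=497420
Sum=1097767


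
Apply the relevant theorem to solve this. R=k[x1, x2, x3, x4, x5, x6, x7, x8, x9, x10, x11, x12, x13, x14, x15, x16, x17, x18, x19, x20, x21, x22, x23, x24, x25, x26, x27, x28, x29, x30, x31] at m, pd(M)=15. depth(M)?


pd+depth=depth(R)=31
depth=31-15=16


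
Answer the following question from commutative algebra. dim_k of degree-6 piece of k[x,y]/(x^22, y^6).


k[x,y], I = (x^22, y^6), d = 6
Need i < 22 and d-i < 6.
Range: 1 <= i <= 6.
H(6) = 6


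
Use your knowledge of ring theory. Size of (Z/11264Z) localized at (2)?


2-primary part: 11264=2^10*11
Size=2^10=1024


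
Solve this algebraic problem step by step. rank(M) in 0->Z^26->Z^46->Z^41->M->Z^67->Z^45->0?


Alt sum=0:
(-1)^0*26 + (-1)^1*46 + (-1)^2*41 + (-1)^3*? + (-1)^4*67 + (-1)^5*45=0
rank(M)=43


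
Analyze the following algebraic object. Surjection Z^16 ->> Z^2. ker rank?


rank(ker) = 16-2 = 14


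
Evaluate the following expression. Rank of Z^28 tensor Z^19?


rank(M(x)N) = rank(M)*rank(N)
28*19 = 532


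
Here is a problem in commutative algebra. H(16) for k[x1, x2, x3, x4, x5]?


C(d+n-1,n-1)=C(20,4)=4845


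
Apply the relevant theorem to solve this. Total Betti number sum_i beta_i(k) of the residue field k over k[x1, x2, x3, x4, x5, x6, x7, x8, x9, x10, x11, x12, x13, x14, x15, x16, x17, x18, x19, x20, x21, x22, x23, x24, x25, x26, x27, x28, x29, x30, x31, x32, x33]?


Koszul resolution: beta_i(k)=C(n,i), n=33
sum_i C(33,i) = 2^33 = 8589934592


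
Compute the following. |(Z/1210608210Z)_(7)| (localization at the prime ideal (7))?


7-primary part: 1210608210=7^9*30
Size=7^9=40353607


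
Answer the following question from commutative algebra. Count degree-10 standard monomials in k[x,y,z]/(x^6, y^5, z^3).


Need i<6, j<5, k<3 with i+j+k=10.
For each i, j ranges over max(0,10-i-2)..min(4,10-i):
  i=0: j in [8,4] -> 0
  i=1: j in [7,4] -> 0
  i=2: j in [6,4] -> 0
  i=3: j in [5,4] -> 0
  i=4: j in [4,4] -> 1
  i=5: j in [3,4] -> 2
H(10) = 0+0+0+0+1+2 = 3


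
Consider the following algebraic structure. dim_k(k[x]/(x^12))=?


Basis: 1,x,...,x^11
dim=12


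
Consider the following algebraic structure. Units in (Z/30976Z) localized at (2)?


Local ring = Z/256Z.
phi(256) = 2^7*(2-1) = 128


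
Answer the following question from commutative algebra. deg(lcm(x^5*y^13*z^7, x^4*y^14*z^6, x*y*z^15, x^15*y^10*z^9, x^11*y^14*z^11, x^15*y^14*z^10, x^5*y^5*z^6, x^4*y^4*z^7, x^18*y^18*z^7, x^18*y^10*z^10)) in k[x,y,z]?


lcm = componentwise max:
x: max(5,4,1,15,11,15,5,4,18,18)=18
y: max(13,14,1,10,14,14,5,4,18,10)=18
z: max(7,6,15,9,11,10,6,7,7,10)=15
Total=18+18+15=51


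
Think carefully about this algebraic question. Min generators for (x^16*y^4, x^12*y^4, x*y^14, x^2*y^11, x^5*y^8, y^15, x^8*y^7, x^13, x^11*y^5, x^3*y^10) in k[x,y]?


Remove redundant (divisible by others).
x^16*y^4 redundant.
Min: x^13, x^12*y^4, x^11*y^5, x^8*y^7, x^5*y^8, x^3*y^10, x^2*y^11, x*y^14, y^15
Count=9


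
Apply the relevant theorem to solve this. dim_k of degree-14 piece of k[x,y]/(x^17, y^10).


k[x,y], I = (x^17, y^10), d = 14
Need i < 17 and d-i < 10.
Range: 5 <= i <= 14.
H(14) = 10


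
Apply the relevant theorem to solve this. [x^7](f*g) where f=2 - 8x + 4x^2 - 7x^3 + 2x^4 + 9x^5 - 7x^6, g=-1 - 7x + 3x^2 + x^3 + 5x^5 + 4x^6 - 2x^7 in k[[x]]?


[x^7] = sum a_i*b_j, i+j=7
  2*-2=-4
  -8*4=-32
  4*5=20
  2*1=2
  9*3=27
  -7*-7=49
Sum=62


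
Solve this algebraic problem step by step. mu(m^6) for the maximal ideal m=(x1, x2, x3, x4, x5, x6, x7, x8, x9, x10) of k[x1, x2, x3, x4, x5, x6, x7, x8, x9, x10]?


Graded Nakayama: mu(m^d) = dim_k (m^d/m^(d+1)) = #degree-6 monomials in 10 vars
C(n+d-1,d)=C(15,6)=5005


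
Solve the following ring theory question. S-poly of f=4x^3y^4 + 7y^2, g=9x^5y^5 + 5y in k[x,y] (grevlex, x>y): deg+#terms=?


LT(f)=4x^3y^4, LT(g)=9x^5y^5
lcm(LM)=x^5y^5
S(f,g) (scaled by 36 to clear denominators) = 9x^2y*f - 4*g = 63x^2y^3 - 20y
2 terms, deg 5.
5+2=7


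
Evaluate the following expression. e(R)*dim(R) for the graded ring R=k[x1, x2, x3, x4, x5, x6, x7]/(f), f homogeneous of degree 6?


e(R)=deg(f)=6, dim(R)=7-1=6
e*dim=6*6=36


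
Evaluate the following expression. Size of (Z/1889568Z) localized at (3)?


3-primary part: 1889568=3^10*32
Size=3^10=59049


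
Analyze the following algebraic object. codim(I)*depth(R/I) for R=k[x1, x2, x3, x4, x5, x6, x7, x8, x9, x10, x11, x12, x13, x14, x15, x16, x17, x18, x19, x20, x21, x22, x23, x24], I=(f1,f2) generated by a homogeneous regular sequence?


codim=2, depth=dim(R/I)=24-2=22
Product=2*22=44
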